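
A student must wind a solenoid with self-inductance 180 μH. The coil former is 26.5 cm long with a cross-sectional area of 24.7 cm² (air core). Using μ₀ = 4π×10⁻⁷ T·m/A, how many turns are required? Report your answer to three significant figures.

A = 24.7 cm² = 2.470×10^-3 m².
From L = μ₀N²A/ℓ, N = √(Lℓ / (μ₀A)).
N = √[(1.800×10^-4)(0.265) / ((4π×10⁻⁷)×2.470×10^-3)] = √(1.537×10^4) ≈ 124.0.

N ≈ 124 turns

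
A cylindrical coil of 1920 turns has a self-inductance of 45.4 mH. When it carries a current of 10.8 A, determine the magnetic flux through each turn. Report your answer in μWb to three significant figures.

Φ_B ≈ 255 μWb

From L = NΦ_B/I, the flux per turn is Φ_B = LI/N.
Φ_B = (4.540×10^-2 H)(10.8 A)/1920 = 2.554×10^-4 Wb.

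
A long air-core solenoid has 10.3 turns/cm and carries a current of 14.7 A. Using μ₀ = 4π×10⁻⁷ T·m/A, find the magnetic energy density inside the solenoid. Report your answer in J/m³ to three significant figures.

u ≈ 144 J/m³

B = μ₀nI = (4π×10⁻⁷)(1.030×10^3)(14.7) = 1.903×10^-2 T.
u = B²/(2μ₀) = (1.903×10^-2)²/(2×4π×10⁻⁷) = 144 J/m³.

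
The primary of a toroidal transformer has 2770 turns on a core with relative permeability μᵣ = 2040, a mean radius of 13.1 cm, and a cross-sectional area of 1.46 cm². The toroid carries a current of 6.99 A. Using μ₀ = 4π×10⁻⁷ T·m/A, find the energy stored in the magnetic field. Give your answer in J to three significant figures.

L = μ₀μᵣN²A/(2πR) = (4π×10⁻⁷)(2040)(2770)²(1.460×10^-4)/(2π×0.131) = 3.489 H.
U = ½LI² = ½(3.489)(6.99)² = 85.24 J.

U ≈ 85.2 J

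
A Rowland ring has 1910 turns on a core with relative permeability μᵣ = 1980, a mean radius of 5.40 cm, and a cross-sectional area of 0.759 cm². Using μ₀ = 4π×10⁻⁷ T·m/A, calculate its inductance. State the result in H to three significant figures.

L ≈ 2.03 H

For a thin toroid, L = μ₀μᵣN²A/(2πR).
L = (4π×10⁻⁷)(1980)(1910)²(7.590×10^-5) / (2π×5.400×10^-2 m) = 2.031 H.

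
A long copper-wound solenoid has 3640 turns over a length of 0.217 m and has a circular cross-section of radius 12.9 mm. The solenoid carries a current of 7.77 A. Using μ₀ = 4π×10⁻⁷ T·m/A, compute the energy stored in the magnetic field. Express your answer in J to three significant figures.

A = πr² = π(1.290×10^-2 m)² = 5.228×10^-4 m².
L = μ₀N²A/ℓ = (4π×10⁻⁷)(3640)²(5.228×10^-4)/(0.217) = 4.011×10^-2 H.
U = ½LI² = ½(4.011×10^-2)(7.77)² = 1.211 J.

U ≈ 1.21 J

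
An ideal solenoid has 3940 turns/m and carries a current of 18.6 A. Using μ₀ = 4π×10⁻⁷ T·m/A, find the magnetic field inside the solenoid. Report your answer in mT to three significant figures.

Inside a long solenoid, B = μ₀nI.
B = (4π×10⁻⁷)(3.940×10^3 m⁻¹)(18.6 A) = 9.209×10^-2 T.

B ≈ 92.1 mT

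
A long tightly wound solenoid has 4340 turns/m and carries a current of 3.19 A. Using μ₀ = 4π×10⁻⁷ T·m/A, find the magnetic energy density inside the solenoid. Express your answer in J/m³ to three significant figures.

u ≈ 120 J/m³

B = μ₀nI = (4π×10⁻⁷)(4.340×10^3)(3.19) = 1.740×10^-2 T.
u = B²/(2μ₀) = (1.740×10^-2)²/(2×4π×10⁻⁷) = 120.4 J/m³.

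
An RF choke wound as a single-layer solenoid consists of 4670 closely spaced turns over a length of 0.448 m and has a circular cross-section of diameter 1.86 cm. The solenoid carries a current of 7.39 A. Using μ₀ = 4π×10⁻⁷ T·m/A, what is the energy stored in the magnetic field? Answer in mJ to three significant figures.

A = π(d/2)² = π(9.300×10^-3 m)² = 2.717×10^-4 m².
L = μ₀N²A/ℓ = (4π×10⁻⁷)(4670)²(2.717×10^-4)/(0.448) = 1.662×10^-2 H.
U = ½LI² = ½(1.662×10^-2)(7.39)² = 0.4539 J.

U ≈ 454 mJ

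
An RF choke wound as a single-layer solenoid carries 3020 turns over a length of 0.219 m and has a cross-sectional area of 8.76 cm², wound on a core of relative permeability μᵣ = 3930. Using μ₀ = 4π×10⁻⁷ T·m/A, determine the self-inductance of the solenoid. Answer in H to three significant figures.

L ≈ 180 H

A = 8.76 cm² = 8.760×10^-4 m².
For a long solenoid, L = μ₀μᵣN²A/ℓ.
L = (4π×10⁻⁷)(3930)(3020)²(8.760×10^-4)/(0.219 m) = 180.2 H.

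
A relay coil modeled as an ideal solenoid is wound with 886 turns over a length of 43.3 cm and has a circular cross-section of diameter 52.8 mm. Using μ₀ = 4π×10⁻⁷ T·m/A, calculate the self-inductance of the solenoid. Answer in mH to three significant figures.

L ≈ 4.99 mH

A = π(d/2)² = π(2.640×10^-2 m)² = 2.190×10^-3 m².
For a long solenoid, L = μ₀N²A/ℓ.
L = (4π×10⁻⁷)(886)²(2.190×10^-3)/(0.433 m) = 4.988×10^-3 H.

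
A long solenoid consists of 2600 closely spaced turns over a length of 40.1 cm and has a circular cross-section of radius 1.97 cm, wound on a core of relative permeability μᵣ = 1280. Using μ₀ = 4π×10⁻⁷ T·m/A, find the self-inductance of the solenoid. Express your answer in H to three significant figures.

A = πr² = π(1.970×10^-2 m)² = 1.219×10^-3 m².
For a long solenoid, L = μ₀μᵣN²A/ℓ.
L = (4π×10⁻⁷)(1280)(2600)²(1.219×10^-3)/(0.401 m) = 33.06 H.

L ≈ 33.1 H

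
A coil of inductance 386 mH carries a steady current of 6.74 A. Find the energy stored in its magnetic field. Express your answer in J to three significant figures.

Stored magnetic energy: U = ½LI².
U = ½(0.386 H)(6.74 A)² = 8.768 J.

U ≈ 8.77 J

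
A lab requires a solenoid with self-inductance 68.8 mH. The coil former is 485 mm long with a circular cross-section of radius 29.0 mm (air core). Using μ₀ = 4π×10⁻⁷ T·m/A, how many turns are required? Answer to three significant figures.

A = πr² = π(2.900×10^-2 m)² = 2.642×10^-3 m².
From L = μ₀N²A/ℓ, N = √(Lℓ / (μ₀A)).
N = √[(6.880×10^-2)(0.485) / ((4π×10⁻⁷)×2.642×10^-3)] = √(1.005×10^7) ≈ 3170.2.

N ≈ 3170 turns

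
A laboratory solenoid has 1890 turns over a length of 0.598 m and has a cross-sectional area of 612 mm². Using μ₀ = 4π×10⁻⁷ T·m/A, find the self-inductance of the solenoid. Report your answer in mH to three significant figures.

L ≈ 4.59 mH

A = 612 mm² = 6.120×10^-4 m².
For a long solenoid, L = μ₀N²A/ℓ.
L = (4π×10⁻⁷)(1890)²(6.120×10^-4)/(0.598 m) = 4.594×10^-3 H.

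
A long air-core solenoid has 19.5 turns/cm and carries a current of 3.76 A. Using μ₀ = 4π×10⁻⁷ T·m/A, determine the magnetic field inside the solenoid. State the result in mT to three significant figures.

Inside a long solenoid, B = μ₀nI.
B = (4π×10⁻⁷)(1.950×10^3 m⁻¹)(3.76 A) = 9.214×10^-3 T.

B ≈ 9.21 mT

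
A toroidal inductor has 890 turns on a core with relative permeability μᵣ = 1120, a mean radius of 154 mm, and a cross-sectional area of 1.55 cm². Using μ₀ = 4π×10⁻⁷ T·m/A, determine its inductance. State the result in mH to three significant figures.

L ≈ 179 mH

For a thin toroid, L = μ₀μᵣN²A/(2πR).
L = (4π×10⁻⁷)(1120)(890)²(1.550×10^-4) / (2π×0.154 m) = 0.1786 H.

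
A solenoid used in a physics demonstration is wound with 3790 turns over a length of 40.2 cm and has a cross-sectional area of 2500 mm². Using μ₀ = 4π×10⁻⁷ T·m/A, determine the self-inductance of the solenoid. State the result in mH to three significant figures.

A = 2500 mm² = 2.500×10^-3 m².
For a long solenoid, L = μ₀N²A/ℓ.
L = (4π×10⁻⁷)(3790)²(2.500×10^-3)/(0.402 m) = 0.1123 H.

L ≈ 112 mH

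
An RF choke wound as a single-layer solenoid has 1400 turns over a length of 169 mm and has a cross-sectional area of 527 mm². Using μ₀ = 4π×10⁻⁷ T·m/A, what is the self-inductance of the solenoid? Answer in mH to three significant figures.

A = 527 mm² = 5.270×10^-4 m².
For a long solenoid, L = μ₀N²A/ℓ.
L = (4π×10⁻⁷)(1400)²(5.270×10^-4)/(0.169 m) = 7.681×10^-3 H.

L ≈ 7.68 mH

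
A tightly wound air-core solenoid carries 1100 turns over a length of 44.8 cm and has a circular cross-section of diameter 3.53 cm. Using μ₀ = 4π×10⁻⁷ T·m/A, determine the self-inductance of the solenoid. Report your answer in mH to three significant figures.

A = π(d/2)² = π(1.765×10^-2 m)² = 9.787×10^-4 m².
For a long solenoid, L = μ₀N²A/ℓ.
L = (4π×10⁻⁷)(1100)²(9.787×10^-4)/(0.448 m) = 3.322×10^-3 H.

L ≈ 3.32 mH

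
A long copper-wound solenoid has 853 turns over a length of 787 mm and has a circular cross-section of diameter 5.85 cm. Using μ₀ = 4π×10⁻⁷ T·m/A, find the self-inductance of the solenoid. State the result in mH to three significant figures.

L ≈ 3.12 mH

A = π(d/2)² = π(2.925×10^-2 m)² = 2.688×10^-3 m².
For a long solenoid, L = μ₀N²A/ℓ.
L = (4π×10⁻⁷)(853)²(2.688×10^-3)/(0.787 m) = 3.123×10^-3 H.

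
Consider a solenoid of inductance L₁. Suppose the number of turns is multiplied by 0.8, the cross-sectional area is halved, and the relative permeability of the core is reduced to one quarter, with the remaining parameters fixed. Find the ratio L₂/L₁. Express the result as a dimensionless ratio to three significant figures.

For a solenoid, L ∝ μᵣN²A/ℓ.
L₂/L₁ = (0.8)^2 × (0.5) × (0.25) = 0.0800.

L₂/L₁ = 0.0800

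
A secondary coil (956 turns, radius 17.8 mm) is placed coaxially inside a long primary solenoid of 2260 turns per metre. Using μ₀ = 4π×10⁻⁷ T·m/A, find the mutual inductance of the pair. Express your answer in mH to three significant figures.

M ≈ 2.70 mH

The outer solenoid produces a uniform field B₁ = μ₀n₁I₁ across the inner coil,
so the flux linkage is N₂Φ = N₂B₁A₂ = μ₀n₁N₂A₂·I₁, giving M = μ₀n₁N₂A₂.
A₂ = πr² = π(1.780×10^-2 m)² = 9.954×10^-4 m².
M = (4π×10⁻⁷)(2260)(956)(9.954×10^-4) = 2.703×10^-3 H.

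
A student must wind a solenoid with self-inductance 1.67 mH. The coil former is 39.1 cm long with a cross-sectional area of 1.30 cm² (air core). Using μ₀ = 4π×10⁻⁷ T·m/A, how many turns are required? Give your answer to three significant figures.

N ≈ 2000 turns

A = 1.30 cm² = 1.300×10^-4 m².
From L = μ₀N²A/ℓ, N = √(Lℓ / (μ₀A)).
N = √[(1.670×10^-3)(0.391) / ((4π×10⁻⁷)×1.300×10^-4)] = √(3.997×10^6) ≈ 1999.3.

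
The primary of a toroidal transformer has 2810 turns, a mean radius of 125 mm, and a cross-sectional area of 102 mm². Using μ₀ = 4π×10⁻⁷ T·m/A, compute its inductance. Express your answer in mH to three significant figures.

For a thin toroid, L = μ₀N²A/(2πR).
L = (4π×10⁻⁷)(2810)²(1.020×10^-4) / (2π×0.125 m) = 1.289×10^-3 H.

L ≈ 1.29 mH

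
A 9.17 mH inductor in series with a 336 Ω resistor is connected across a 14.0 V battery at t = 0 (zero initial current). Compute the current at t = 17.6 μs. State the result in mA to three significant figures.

I ≈ 19.8 mA

τ = L/R = 9.170×10^-3/336 = 2.729×10^-5 s; final current I_∞ = ε/R = 14.0/336 = 4.167×10^-2 A.
I(t) = I_∞(1 − e^(−t/τ)) with t/τ = 0.645.
I = (4.167×10^-2)(1 − e^(−0.645)) = 1.980×10^-2 A.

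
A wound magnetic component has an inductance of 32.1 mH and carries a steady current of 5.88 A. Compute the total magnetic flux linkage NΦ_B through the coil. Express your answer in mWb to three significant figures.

NΦ_B ≈ 189 mWb

From L = NΦ_B/I, the flux linkage is NΦ_B = LI.
NΦ_B = (3.210×10^-2 H)(5.88 A) = 0.1887 Wb.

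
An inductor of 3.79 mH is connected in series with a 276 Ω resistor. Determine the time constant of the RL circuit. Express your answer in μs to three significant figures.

τ ≈ 13.7 μs

τ = L/R = (3.790×10^-3 H)/(276 Ω) = 1.373×10^-5 s.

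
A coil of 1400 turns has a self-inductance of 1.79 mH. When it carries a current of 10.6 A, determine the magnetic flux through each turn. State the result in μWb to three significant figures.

Φ_B ≈ 13.6 μWb

From L = NΦ_B/I, the flux per turn is Φ_B = LI/N.
Φ_B = (1.790×10^-3 H)(10.6 A)/1400 = 1.355×10^-5 Wb.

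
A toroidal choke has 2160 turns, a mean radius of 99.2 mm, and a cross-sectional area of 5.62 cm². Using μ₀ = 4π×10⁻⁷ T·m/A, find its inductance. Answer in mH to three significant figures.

L ≈ 5.29 mH

For a thin toroid, L = μ₀N²A/(2πR).
L = (4π×10⁻⁷)(2160)²(5.620×10^-4) / (2π×9.920×10^-2 m) = 5.286×10^-3 H.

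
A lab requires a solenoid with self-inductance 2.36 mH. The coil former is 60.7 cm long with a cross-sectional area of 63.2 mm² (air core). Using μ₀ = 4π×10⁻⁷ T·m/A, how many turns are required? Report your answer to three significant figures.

A = 63.2 mm² = 6.320×10^-5 m².
From L = μ₀N²A/ℓ, N = √(Lℓ / (μ₀A)).
N = √[(2.360×10^-3)(0.607) / ((4π×10⁻⁷)×6.320×10^-5)] = √(1.804×10^7) ≈ 4247.0.

N ≈ 4250 turns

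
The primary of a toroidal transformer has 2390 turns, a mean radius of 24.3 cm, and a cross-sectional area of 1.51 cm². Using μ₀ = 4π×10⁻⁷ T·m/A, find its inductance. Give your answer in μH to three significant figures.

For a thin toroid, L = μ₀N²A/(2πR).
L = (4π×10⁻⁷)(2390)²(1.510×10^-4) / (2π×0.243 m) = 7.099×10^-4 H.

L ≈ 710 μH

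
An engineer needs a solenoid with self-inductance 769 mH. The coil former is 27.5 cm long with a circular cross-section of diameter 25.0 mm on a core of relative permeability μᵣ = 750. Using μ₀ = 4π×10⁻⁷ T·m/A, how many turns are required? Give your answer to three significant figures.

N ≈ 676 turns

A = π(d/2)² = π(1.250×10^-2 m)² = 4.909×10^-4 m².
From L = μ₀μᵣN²A/ℓ, N = √(Lℓ / (μ₀μᵣA)).
N = √[(0.769)(0.275) / ((4π×10⁻⁷)(750)×4.909×10^-4)] = √(4.571×10^5) ≈ 676.1.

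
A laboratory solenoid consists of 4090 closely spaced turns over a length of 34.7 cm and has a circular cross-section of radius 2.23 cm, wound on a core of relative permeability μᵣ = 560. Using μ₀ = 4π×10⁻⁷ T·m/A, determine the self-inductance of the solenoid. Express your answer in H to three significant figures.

A = πr² = π(2.230×10^-2 m)² = 1.562×10^-3 m².
For a long solenoid, L = μ₀μᵣN²A/ℓ.
L = (4π×10⁻⁷)(560)(4090)²(1.562×10^-3)/(0.347 m) = 53 H.

L ≈ 53.0 H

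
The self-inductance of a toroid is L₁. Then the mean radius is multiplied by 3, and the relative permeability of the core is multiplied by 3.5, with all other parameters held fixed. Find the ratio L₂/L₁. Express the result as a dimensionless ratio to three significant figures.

For a toroid, L ∝ μᵣN²A/R.
L₂/L₁ = (3)^-1 × (3.5) = 1.17.

L₂/L₁ = 1.17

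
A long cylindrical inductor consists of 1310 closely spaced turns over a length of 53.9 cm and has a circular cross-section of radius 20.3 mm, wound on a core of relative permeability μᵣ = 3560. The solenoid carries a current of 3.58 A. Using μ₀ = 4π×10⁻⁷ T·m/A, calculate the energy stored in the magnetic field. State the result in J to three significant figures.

U ≈ 118 J

A = πr² = π(2.030×10^-2 m)² = 1.2946×10^-3 m².
L = μ₀μᵣN²A/ℓ = (4π×10⁻⁷)(3560)(1310)²(1.2946×10^-3)/(0.539) = 18.44 H.
U = ½LI² = ½(18.44)(3.58)² = 118.2 J.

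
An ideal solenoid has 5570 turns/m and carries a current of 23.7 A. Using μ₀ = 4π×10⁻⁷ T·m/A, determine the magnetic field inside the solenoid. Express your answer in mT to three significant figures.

Inside a long solenoid, B = μ₀nI.
B = (4π×10⁻⁷)(5.570×10^3 m⁻¹)(23.7 A) = 0.1659 T.

B ≈ 166 mT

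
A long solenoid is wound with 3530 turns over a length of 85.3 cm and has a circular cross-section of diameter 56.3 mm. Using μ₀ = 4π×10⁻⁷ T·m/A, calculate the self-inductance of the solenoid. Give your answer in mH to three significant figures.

L ≈ 45.7 mH

A = π(d/2)² = π(2.815×10^-2 m)² = 2.489×10^-3 m².
For a long solenoid, L = μ₀N²A/ℓ.
L = (4π×10⁻⁷)(3530)²(2.489×10^-3)/(0.853 m) = 4.570×10^-2 H.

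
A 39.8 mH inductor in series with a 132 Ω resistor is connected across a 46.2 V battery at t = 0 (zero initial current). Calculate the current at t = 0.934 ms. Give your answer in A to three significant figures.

I ≈ 0.334 A

τ = L/R = 3.980×10^-2/132 = 3.015×10^-4 s; final current I_∞ = ε/R = 46.2/132 = 0.35 A.
I(t) = I_∞(1 − e^(−t/τ)) with t/τ = 3.098.
I = (0.35)(1 − e^(−3.098)) = 0.3342 A.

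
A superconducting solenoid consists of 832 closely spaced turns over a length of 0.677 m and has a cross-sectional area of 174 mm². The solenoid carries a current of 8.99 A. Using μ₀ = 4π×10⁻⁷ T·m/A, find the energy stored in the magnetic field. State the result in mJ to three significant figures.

U ≈ 9.03 mJ

A = 174 mm² = 1.740×10^-4 m².
L = μ₀N²A/ℓ = (4π×10⁻⁷)(832)²(1.740×10^-4)/(0.677) = 2.236×10^-4 H.
U = ½LI² = ½(2.236×10^-4)(8.99)² = 9.0345×10^-3 J.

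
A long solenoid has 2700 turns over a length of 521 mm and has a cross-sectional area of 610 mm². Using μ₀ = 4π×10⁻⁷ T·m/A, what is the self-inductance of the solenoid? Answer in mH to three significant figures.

L ≈ 10.7 mH

A = 610 mm² = 6.100×10^-4 m².
For a long solenoid, L = μ₀N²A/ℓ.
L = (4π×10⁻⁷)(2700)²(6.100×10^-4)/(0.521 m) = 1.073×10^-2 H.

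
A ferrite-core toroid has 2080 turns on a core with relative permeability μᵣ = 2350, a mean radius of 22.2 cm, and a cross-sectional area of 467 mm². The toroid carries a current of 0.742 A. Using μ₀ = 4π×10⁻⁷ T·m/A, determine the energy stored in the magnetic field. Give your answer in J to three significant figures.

U ≈ 1.18 J

L = μ₀μᵣN²A/(2πR) = (4π×10⁻⁷)(2350)(2080)²(4.670×10^-4)/(2π×0.222) = 4.277 H.
U = ½LI² = ½(4.277)(0.742)² = 1.178 J.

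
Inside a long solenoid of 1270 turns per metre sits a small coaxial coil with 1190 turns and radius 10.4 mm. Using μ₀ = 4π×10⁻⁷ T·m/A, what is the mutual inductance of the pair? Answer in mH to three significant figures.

M ≈ 0.645 mH

The outer solenoid produces a uniform field B₁ = μ₀n₁I₁ across the inner coil,
so the flux linkage is N₂Φ = N₂B₁A₂ = μ₀n₁N₂A₂·I₁, giving M = μ₀n₁N₂A₂.
A₂ = πr² = π(1.040×10^-2 m)² = 3.398×10^-4 m².
M = (4π×10⁻⁷)(1270)(1190)(3.398×10^-4) = 6.453×10^-4 H.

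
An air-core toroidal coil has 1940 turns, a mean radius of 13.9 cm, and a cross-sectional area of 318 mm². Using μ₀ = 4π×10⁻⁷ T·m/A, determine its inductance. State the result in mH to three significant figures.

For a thin toroid, L = μ₀N²A/(2πR).
L = (4π×10⁻⁷)(1940)²(3.180×10^-4) / (2π×0.139 m) = 1.722×10^-3 H.

L ≈ 1.72 mH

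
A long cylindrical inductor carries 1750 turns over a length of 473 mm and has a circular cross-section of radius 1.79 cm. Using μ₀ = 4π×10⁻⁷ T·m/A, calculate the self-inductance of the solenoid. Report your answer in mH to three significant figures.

A = πr² = π(1.790×10^-2 m)² = 1.007×10^-3 m².
For a long solenoid, L = μ₀N²A/ℓ.
L = (4π×10⁻⁷)(1750)²(1.007×10^-3)/(0.473 m) = 8.190×10^-3 H.

L ≈ 8.19 mH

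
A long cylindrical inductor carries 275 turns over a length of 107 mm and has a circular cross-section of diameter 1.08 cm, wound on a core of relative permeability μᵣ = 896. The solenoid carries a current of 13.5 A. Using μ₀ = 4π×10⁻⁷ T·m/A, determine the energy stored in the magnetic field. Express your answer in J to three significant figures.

U ≈ 6.64 J

A = π(d/2)² = π(5.400×10^-3 m)² = 9.161×10^-5 m².
L = μ₀μᵣN²A/ℓ = (4π×10⁻⁷)(896)(275)²(9.161×10^-5)/(0.107) = 7.290×10^-2 H.
U = ½LI² = ½(7.290×10^-2)(13.5)² = 6.643 J.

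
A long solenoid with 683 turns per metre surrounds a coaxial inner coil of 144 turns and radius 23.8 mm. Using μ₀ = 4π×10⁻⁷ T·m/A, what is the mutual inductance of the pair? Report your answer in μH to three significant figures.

The outer solenoid produces a uniform field B₁ = μ₀n₁I₁ across the inner coil,
so the flux linkage is N₂Φ = N₂B₁A₂ = μ₀n₁N₂A₂·I₁, giving M = μ₀n₁N₂A₂.
A₂ = πr² = π(2.380×10^-2 m)² = 1.780×10^-3 m².
M = (4π×10⁻⁷)(683)(144)(1.780×10^-3) = 2.199×10^-4 H.

M ≈ 220 μH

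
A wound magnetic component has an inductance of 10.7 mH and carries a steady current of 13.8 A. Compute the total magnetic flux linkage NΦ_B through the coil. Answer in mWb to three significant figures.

From L = NΦ_B/I, the flux linkage is NΦ_B = LI.
NΦ_B = (1.070×10^-2 H)(13.8 A) = 0.1477 Wb.

NΦ_B ≈ 148 mWb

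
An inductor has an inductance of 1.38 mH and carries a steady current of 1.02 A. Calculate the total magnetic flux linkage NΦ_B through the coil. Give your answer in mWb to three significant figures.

From L = NΦ_B/I, the flux linkage is NΦ_B = LI.
NΦ_B = (1.380×10^-3 H)(1.02 A) = 1.408×10^-3 Wb.

NΦ_B ≈ 1.41 mWb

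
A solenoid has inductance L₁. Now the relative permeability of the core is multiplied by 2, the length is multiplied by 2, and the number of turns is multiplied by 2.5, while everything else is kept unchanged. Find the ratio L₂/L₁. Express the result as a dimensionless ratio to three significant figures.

For a solenoid, L ∝ μᵣN²A/ℓ.
L₂/L₁ = (2) × (2)^-1 × (2.5)^2 = 6.25.

L₂/L₁ = 6.25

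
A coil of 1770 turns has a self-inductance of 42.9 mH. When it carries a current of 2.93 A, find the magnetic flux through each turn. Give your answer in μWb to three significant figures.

From L = NΦ_B/I, the flux per turn is Φ_B = LI/N.
Φ_B = (4.290×10^-2 H)(2.93 A)/1770 = 7.102×10^-5 Wb.

Φ_B ≈ 71.0 μWb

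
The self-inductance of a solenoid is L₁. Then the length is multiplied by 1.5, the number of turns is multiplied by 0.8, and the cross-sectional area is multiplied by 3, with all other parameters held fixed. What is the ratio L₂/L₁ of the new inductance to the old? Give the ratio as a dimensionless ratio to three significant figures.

For a solenoid, L ∝ μᵣN²A/ℓ.
L₂/L₁ = (1.5)^-1 × (0.8)^2 × (3) = 1.28.

L₂/L₁ = 1.28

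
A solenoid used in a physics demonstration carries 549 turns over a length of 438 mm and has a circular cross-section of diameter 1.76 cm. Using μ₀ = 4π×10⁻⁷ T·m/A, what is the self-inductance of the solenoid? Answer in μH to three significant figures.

A = π(d/2)² = π(8.800×10^-3 m)² = 2.433×10^-4 m².
For a long solenoid, L = μ₀N²A/ℓ.
L = (4π×10⁻⁷)(549)²(2.433×10^-4)/(0.438 m) = 2.104×10^-4 H.

L ≈ 210 μH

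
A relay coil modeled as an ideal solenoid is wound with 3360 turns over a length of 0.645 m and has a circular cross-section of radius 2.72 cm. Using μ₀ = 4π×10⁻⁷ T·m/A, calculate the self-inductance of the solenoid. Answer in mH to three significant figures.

L ≈ 51.1 mH

A = πr² = π(2.720×10^-2 m)² = 2.324×10^-3 m².
For a long solenoid, L = μ₀N²A/ℓ.
L = (4π×10⁻⁷)(3360)²(2.324×10^-3)/(0.645 m) = 5.112×10^-2 H.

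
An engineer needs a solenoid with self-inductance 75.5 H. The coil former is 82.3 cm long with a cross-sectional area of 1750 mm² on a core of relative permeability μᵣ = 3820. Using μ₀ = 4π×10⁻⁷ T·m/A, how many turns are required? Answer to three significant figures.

N ≈ 2720 turns

A = 1750 mm² = 1.750×10^-3 m².
From L = μ₀μᵣN²A/ℓ, N = √(Lℓ / (μ₀μᵣA)).
N = √[(75.5)(0.823) / ((4π×10⁻⁷)(3820)×1.750×10^-3)] = √(7.397×10^6) ≈ 2719.7.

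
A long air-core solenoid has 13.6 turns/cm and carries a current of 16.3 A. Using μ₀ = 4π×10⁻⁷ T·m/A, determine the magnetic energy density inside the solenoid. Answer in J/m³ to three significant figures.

u ≈ 309 J/m³

B = μ₀nI = (4π×10⁻⁷)(1.360×10^3)(16.3) = 2.786×10^-2 T.
u = B²/(2μ₀) = (2.786×10^-2)²/(2×4π×10⁻⁷) = 308.8 J/m³.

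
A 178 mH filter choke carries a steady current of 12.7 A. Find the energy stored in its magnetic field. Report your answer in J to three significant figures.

Stored magnetic energy: U = ½LI².
U = ½(0.178 H)(12.7 A)² = 14.35 J.

U ≈ 14.4 J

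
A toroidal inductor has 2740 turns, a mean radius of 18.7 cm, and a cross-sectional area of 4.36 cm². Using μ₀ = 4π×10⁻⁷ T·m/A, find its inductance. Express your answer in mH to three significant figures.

For a thin toroid, L = μ₀N²A/(2πR).
L = (4π×10⁻⁷)(2740)²(4.360×10^-4) / (2π×0.187 m) = 3.501×10^-3 H.

L ≈ 3.50 mH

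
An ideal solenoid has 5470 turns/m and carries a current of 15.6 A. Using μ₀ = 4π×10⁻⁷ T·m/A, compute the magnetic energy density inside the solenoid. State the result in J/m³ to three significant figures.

B = μ₀nI = (4π×10⁻⁷)(5.470×10^3)(15.6) = 0.1072 T.
u = B²/(2μ₀) = (0.1072)²/(2×4π×10⁻⁷) = 4.575×10^3 J/m³.

u ≈ 4580 J/m³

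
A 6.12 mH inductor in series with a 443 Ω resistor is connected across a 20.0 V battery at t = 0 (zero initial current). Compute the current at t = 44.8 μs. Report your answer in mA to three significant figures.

τ = L/R = 6.120×10^-3/443 = 1.381×10^-5 s; final current I_∞ = ε/R = 20.0/443 = 4.5147×10^-2 A.
I(t) = I_∞(1 − e^(−t/τ)) with t/τ = 3.243.
I = (4.5147×10^-2)(1 − e^(−3.243)) = 4.338×10^-2 A.

I ≈ 43.4 mA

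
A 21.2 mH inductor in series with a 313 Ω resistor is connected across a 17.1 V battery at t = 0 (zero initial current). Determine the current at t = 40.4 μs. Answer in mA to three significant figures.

τ = L/R = 2.120×10^-2/313 = 6.773×10^-5 s; final current I_∞ = ε/R = 17.1/313 = 5.463×10^-2 A.
I(t) = I_∞(1 − e^(−t/τ)) with t/τ = 0.596.
I = (5.463×10^-2)(1 − e^(−0.596)) = 2.454×10^-2 A.

I ≈ 24.5 mA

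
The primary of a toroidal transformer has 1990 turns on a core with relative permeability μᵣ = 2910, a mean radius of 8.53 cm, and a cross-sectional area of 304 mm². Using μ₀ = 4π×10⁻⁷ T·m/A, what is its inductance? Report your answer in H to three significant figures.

L ≈ 8.21 H

For a thin toroid, L = μ₀μᵣN²A/(2πR).
L = (4π×10⁻⁷)(2910)(1990)²(3.040×10^-4) / (2π×8.530×10^-2 m) = 8.214 H.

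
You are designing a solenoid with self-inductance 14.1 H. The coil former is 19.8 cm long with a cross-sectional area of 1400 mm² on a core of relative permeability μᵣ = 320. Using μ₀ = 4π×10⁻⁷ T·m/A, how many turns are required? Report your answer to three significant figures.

N ≈ 2230 turns

A = 1400 mm² = 1.400×10^-3 m².
From L = μ₀μᵣN²A/ℓ, N = √(Lℓ / (μ₀μᵣA)).
N = √[(14.1)(0.198) / ((4π×10⁻⁷)(320)×1.400×10^-3)] = √(4.959×10^6) ≈ 2226.9.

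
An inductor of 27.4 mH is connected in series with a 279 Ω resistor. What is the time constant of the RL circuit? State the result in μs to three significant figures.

τ = L/R = (2.740×10^-2 H)/(279 Ω) = 9.821×10^-5 s.

τ ≈ 98.2 μs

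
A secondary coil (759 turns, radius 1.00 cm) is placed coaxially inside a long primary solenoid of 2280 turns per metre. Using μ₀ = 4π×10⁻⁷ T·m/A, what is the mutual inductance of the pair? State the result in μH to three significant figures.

M ≈ 683 μH

The outer solenoid produces a uniform field B₁ = μ₀n₁I₁ across the inner coil,
so the flux linkage is N₂Φ = N₂B₁A₂ = μ₀n₁N₂A₂·I₁, giving M = μ₀n₁N₂A₂.
A₂ = πr² = π(1.000×10^-2 m)² = 3.142×10^-4 m².
M = (4π×10⁻⁷)(2280)(759)(3.142×10^-4) = 6.832×10^-4 H.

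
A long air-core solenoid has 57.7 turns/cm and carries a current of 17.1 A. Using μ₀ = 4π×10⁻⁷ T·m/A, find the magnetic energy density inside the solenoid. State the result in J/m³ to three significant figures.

u ≈ 6120 J/m³

B = μ₀nI = (4π×10⁻⁷)(5.770×10^3)(17.1) = 0.124 T.
u = B²/(2μ₀) = (0.124)²/(2×4π×10⁻⁷) = 6.117×10^3 J/m³.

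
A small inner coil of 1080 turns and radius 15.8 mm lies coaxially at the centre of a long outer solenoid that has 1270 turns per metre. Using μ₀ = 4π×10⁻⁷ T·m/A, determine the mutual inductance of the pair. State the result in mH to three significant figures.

The outer solenoid produces a uniform field B₁ = μ₀n₁I₁ across the inner coil,
so the flux linkage is N₂Φ = N₂B₁A₂ = μ₀n₁N₂A₂·I₁, giving M = μ₀n₁N₂A₂.
A₂ = πr² = π(1.580×10^-2 m)² = 7.843×10^-4 m².
M = (4π×10⁻⁷)(1270)(1080)(7.843×10^-4) = 1.352×10^-3 H.

M ≈ 1.35 mH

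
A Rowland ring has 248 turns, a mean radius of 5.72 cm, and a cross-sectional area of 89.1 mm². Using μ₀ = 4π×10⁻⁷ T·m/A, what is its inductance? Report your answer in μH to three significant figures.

L ≈ 19.2 μH

For a thin toroid, L = μ₀N²A/(2πR).
L = (4π×10⁻⁷)(248)²(8.910×10^-5) / (2π×5.720×10^-2 m) = 1.916×10^-5 H.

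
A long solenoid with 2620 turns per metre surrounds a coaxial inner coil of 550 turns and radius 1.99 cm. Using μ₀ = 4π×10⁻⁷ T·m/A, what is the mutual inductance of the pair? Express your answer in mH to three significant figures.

M ≈ 2.25 mH

The outer solenoid produces a uniform field B₁ = μ₀n₁I₁ across the inner coil,
so the flux linkage is N₂Φ = N₂B₁A₂ = μ₀n₁N₂A₂·I₁, giving M = μ₀n₁N₂A₂.
A₂ = πr² = π(1.990×10^-2 m)² = 1.244×10^-3 m².
M = (4π×10⁻⁷)(2620)(550)(1.244×10^-3) = 2.253×10^-3 H.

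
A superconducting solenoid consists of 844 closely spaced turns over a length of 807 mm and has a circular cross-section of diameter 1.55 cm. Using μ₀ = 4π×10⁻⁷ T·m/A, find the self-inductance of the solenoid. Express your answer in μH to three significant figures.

L ≈ 209 μH

A = π(d/2)² = π(7.750×10^-3 m)² = 1.887×10^-4 m².
For a long solenoid, L = μ₀N²A/ℓ.
L = (4π×10⁻⁷)(844)²(1.887×10^-4)/(0.807 m) = 2.093×10^-4 H.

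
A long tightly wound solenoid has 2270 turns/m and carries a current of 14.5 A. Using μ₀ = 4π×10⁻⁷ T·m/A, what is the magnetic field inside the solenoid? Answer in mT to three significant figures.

Inside a long solenoid, B = μ₀nI.
B = (4π×10⁻⁷)(2.270×10^3 m⁻¹)(14.5 A) = 4.136×10^-2 T.

B ≈ 41.4 mT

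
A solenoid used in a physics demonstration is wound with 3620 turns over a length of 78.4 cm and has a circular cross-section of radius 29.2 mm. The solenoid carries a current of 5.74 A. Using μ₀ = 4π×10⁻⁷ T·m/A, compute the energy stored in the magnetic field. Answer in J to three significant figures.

U ≈ 0.927 J

A = πr² = π(2.920×10^-2 m)² = 2.679×10^-3 m².
L = μ₀N²A/ℓ = (4π×10⁻⁷)(3620)²(2.679×10^-3)/(0.784) = 5.626×10^-2 H.
U = ½LI² = ½(5.626×10^-2)(5.74)² = 0.9269 J.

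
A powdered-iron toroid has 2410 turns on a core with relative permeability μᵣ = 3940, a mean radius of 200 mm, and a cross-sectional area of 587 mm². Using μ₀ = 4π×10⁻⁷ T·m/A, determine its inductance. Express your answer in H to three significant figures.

L ≈ 13.4 H

For a thin toroid, L = μ₀μᵣN²A/(2πR).
L = (4π×10⁻⁷)(3940)(2410)²(5.870×10^-4) / (2π×0.2 m) = 13.43 H.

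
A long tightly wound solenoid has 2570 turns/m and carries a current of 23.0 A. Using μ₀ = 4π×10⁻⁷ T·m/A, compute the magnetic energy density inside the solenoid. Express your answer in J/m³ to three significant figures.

B = μ₀nI = (4π×10⁻⁷)(2.570×10^3)(23.0) = 7.428×10^-2 T.
u = B²/(2μ₀) = (7.428×10^-2)²/(2×4π×10⁻⁷) = 2.195×10^3 J/m³.

u ≈ 2200 J/m³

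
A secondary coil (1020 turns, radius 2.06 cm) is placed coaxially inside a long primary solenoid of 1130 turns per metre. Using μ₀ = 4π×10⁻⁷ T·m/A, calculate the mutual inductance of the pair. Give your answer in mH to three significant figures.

M ≈ 1.93 mH

The outer solenoid produces a uniform field B₁ = μ₀n₁I₁ across the inner coil,
so the flux linkage is N₂Φ = N₂B₁A₂ = μ₀n₁N₂A₂·I₁, giving M = μ₀n₁N₂A₂.
A₂ = πr² = π(2.060×10^-2 m)² = 1.333×10^-3 m².
M = (4π×10⁻⁷)(1130)(1020)(1.333×10^-3) = 1.931×10^-3 H.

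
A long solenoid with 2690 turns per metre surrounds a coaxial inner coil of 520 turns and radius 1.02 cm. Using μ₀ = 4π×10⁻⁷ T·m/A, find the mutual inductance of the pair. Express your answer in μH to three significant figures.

M ≈ 575 μH

The outer solenoid produces a uniform field B₁ = μ₀n₁I₁ across the inner coil,
so the flux linkage is N₂Φ = N₂B₁A₂ = μ₀n₁N₂A₂·I₁, giving M = μ₀n₁N₂A₂.
A₂ = πr² = π(1.020×10^-2 m)² = 3.269×10^-4 m².
M = (4π×10⁻⁷)(2690)(520)(3.269×10^-4) = 5.745×10^-4 H.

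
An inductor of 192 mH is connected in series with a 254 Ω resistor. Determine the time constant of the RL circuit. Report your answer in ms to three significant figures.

τ ≈ 0.756 ms

τ = L/R = (0.192 H)/(254 Ω) = 7.559×10^-4 s.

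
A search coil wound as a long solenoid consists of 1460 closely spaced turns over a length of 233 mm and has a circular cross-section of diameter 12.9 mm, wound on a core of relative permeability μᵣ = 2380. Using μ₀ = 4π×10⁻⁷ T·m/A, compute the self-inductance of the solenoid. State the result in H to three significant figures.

A = π(d/2)² = π(6.450×10^-3 m)² = 1.307×10^-4 m².
For a long solenoid, L = μ₀μᵣN²A/ℓ.
L = (4π×10⁻⁷)(2380)(1460)²(1.307×10^-4)/(0.233 m) = 3.576 H.

L ≈ 3.58 H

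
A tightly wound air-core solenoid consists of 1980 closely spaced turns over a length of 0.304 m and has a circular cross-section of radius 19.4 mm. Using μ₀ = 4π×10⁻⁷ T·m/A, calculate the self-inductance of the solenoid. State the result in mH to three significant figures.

A = πr² = π(1.940×10^-2 m)² = 1.182×10^-3 m².
For a long solenoid, L = μ₀N²A/ℓ.
L = (4π×10⁻⁷)(1980)²(1.182×10^-3)/(0.304 m) = 1.916×10^-2 H.

L ≈ 19.2 mH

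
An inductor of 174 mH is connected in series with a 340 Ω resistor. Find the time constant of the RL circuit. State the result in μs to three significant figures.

τ ≈ 512 μs

τ = L/R = (0.174 H)/(340 Ω) = 5.118×10^-4 s.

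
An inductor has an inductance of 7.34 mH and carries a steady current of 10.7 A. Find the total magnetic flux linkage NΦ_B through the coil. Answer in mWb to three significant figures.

NΦ_B ≈ 78.5 mWb

From L = NΦ_B/I, the flux linkage is NΦ_B = LI.
NΦ_B = (7.340×10^-3 H)(10.7 A) = 7.854×10^-2 Wb.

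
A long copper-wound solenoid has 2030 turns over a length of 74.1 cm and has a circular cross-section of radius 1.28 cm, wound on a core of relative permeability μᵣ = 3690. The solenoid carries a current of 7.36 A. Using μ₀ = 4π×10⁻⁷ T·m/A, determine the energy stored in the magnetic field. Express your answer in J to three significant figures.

A = πr² = π(1.280×10^-2 m)² = 5.147×10^-4 m².
L = μ₀μᵣN²A/ℓ = (4π×10⁻⁷)(3690)(2030)²(5.147×10^-4)/(0.741) = 13.27 H.
U = ½LI² = ½(13.27)(7.36)² = 359.5 J.

U ≈ 360 J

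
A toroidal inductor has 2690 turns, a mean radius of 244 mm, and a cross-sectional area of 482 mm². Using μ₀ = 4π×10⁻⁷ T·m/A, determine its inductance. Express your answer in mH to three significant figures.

L ≈ 2.86 mH

For a thin toroid, L = μ₀N²A/(2πR).
L = (4π×10⁻⁷)(2690)²(4.820×10^-4) / (2π×0.244 m) = 2.859×10^-3 H.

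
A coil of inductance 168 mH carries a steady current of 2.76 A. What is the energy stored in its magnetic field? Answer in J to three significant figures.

Stored magnetic energy: U = ½LI².
U = ½(0.168 H)(2.76 A)² = 0.6399 J.

U ≈ 0.640 J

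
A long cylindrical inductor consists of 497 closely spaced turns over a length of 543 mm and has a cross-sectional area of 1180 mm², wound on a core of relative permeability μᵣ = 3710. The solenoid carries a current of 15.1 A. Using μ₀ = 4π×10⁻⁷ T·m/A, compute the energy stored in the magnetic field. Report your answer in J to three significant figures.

U ≈ 285 J

A = 1180 mm² = 1.180×10^-3 m².
L = μ₀μᵣN²A/ℓ = (4π×10⁻⁷)(3710)(497)²(1.180×10^-3)/(0.543) = 2.503 H.
U = ½LI² = ½(2.503)(15.1)² = 285.3 J.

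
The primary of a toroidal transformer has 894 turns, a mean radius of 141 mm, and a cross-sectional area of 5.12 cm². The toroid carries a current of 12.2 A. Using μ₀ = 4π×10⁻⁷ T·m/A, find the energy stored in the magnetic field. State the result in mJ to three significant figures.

L = μ₀N²A/(2πR) = (4π×10⁻⁷)(894)²(5.120×10^-4)/(2π×0.141) = 5.804×10^-4 H.
U = ½LI² = ½(5.804×10^-4)(12.2)² = 4.320×10^-2 J.

U ≈ 43.2 mJ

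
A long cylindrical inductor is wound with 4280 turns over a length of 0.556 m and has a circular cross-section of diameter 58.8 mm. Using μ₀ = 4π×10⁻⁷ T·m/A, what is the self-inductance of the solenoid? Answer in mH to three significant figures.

A = π(d/2)² = π(2.940×10^-2 m)² = 2.715×10^-3 m².
For a long solenoid, L = μ₀N²A/ℓ.
L = (4π×10⁻⁷)(4280)²(2.715×10^-3)/(0.556 m) = 0.1124 H.

L ≈ 112 mH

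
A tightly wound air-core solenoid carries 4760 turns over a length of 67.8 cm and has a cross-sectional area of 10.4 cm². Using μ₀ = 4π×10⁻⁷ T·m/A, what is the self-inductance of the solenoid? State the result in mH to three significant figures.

L ≈ 43.7 mH

A = 10.4 cm² = 1.040×10^-3 m².
For a long solenoid, L = μ₀N²A/ℓ.
L = (4π×10⁻⁷)(4760)²(1.040×10^-3)/(0.678 m) = 4.367×10^-2 H.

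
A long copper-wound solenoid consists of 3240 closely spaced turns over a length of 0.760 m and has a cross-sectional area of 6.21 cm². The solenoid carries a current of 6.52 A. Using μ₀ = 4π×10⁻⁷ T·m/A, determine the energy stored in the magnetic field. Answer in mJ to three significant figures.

U ≈ 229 mJ

A = 6.21 cm² = 6.210×10^-4 m².
L = μ₀N²A/ℓ = (4π×10⁻⁷)(3240)²(6.210×10^-4)/(0.76) = 1.078×10^-2 H.
U = ½LI² = ½(1.078×10^-2)(6.52)² = 0.2291 J.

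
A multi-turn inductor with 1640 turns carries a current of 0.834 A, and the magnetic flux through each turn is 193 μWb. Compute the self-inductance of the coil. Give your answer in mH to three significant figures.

L ≈ 380 mH

Self-inductance is defined by L = NΦ_B/I (flux linkage over current).
L = (1640)(1.930×10^-4 Wb)/(0.834 A) = 0.3795 H.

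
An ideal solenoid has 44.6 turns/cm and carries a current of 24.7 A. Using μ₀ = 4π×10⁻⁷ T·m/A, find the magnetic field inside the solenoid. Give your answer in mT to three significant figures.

Inside a long solenoid, B = μ₀nI.
B = (4π×10⁻⁷)(4.460×10^3 m⁻¹)(24.7 A) = 0.1384 T.

B ≈ 138 mT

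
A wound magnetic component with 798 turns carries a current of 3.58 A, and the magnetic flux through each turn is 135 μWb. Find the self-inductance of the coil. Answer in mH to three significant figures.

L ≈ 30.1 mH

Self-inductance is defined by L = NΦ_B/I (flux linkage over current).
L = (798)(1.350×10^-4 Wb)/(3.58 A) = 3.009×10^-2 H.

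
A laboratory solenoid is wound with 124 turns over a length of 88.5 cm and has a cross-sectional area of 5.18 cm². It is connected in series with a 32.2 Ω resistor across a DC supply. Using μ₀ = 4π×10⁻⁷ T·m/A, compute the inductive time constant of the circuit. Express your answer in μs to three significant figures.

A = 5.18 cm² = 5.180×10^-4 m².
L = μ₀N²A/ℓ = (4π×10⁻⁷)(124)²(5.180×10^-4)/(0.885) = 1.131×10^-5 H.
τ = L/R = (1.131×10^-5)/(32.2) = 3.512×10^-7 s.

τ ≈ 0.351 μs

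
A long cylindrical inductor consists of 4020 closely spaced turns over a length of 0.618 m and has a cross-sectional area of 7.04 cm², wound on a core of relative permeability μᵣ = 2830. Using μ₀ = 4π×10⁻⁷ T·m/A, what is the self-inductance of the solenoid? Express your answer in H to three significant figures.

A = 7.04 cm² = 7.040×10^-4 m².
For a long solenoid, L = μ₀μᵣN²A/ℓ.
L = (4π×10⁻⁷)(2830)(4020)²(7.040×10^-4)/(0.618 m) = 65.47 H.

L ≈ 65.5 H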